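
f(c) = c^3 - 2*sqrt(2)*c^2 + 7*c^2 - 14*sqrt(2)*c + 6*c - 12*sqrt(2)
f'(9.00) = 304.29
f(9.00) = 925.74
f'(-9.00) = 154.11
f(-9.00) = -283.88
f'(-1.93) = -18.73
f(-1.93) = 18.01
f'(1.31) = 2.28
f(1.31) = -25.64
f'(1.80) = 10.94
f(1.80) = -22.46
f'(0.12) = -12.75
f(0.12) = -18.56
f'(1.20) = 0.53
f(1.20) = -25.79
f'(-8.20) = 119.51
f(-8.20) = -174.69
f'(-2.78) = -13.81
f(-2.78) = 32.15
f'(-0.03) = -14.05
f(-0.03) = -16.55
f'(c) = 3*c^2 - 4*sqrt(2)*c + 14*c - 14*sqrt(2) + 6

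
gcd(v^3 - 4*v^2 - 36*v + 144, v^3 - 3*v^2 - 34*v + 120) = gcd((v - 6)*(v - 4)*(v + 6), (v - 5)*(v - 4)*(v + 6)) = v^2 + 2*v - 24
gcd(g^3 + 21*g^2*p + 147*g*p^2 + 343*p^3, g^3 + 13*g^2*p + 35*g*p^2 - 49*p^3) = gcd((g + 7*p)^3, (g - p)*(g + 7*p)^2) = g^2 + 14*g*p + 49*p^2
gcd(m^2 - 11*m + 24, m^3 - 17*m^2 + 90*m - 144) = m^2 - 11*m + 24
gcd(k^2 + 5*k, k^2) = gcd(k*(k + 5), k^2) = k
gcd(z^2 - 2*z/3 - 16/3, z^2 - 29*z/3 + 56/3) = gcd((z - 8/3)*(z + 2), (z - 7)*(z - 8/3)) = z - 8/3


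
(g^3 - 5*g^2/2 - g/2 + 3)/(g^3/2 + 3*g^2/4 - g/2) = 2*(2*g^3 - 5*g^2 - g + 6)/(g*(2*g^2 + 3*g - 2))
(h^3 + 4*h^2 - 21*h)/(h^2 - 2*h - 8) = h*(-h^2 - 4*h + 21)/(-h^2 + 2*h + 8)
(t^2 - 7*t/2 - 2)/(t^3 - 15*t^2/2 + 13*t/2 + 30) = (2*t + 1)/(2*t^2 - 7*t - 15)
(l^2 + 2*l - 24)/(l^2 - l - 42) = (l - 4)/(l - 7)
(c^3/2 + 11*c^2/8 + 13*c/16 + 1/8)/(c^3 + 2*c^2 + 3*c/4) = (4*c^2 + 9*c + 2)/(4*c*(2*c + 3))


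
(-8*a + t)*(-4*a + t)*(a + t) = 32*a^3 + 20*a^2*t - 11*a*t^2 + t^3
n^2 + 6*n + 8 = (n + 2)*(n + 4)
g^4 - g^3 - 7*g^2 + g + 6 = (g - 3)*(g - 1)*(g + 1)*(g + 2)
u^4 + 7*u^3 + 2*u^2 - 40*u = u*(u - 2)*(u + 4)*(u + 5)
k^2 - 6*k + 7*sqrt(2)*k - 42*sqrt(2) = (k - 6)*(k + 7*sqrt(2))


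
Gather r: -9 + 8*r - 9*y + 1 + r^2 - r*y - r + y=r^2 + r*(7 - y) - 8*y - 8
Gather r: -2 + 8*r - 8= 8*r - 10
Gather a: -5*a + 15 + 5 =20 - 5*a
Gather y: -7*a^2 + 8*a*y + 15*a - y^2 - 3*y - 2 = -7*a^2 + 15*a - y^2 + y*(8*a - 3) - 2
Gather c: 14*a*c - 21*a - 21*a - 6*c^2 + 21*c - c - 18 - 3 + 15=-42*a - 6*c^2 + c*(14*a + 20) - 6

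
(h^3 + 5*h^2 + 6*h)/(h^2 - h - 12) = h*(h + 2)/(h - 4)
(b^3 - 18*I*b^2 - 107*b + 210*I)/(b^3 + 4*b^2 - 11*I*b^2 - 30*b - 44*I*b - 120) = (b - 7*I)/(b + 4)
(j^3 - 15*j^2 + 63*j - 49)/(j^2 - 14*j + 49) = j - 1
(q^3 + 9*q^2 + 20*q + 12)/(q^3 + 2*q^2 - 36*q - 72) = (q + 1)/(q - 6)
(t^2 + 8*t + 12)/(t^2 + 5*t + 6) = (t + 6)/(t + 3)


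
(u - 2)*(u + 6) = u^2 + 4*u - 12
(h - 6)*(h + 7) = h^2 + h - 42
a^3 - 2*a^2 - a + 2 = (a - 2)*(a - 1)*(a + 1)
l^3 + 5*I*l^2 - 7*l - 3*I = (l + I)^2*(l + 3*I)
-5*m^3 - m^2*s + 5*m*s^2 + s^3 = (-m + s)*(m + s)*(5*m + s)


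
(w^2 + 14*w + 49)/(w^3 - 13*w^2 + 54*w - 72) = (w^2 + 14*w + 49)/(w^3 - 13*w^2 + 54*w - 72)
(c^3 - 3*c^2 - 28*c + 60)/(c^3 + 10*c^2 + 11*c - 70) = (c - 6)/(c + 7)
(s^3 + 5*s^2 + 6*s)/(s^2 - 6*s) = (s^2 + 5*s + 6)/(s - 6)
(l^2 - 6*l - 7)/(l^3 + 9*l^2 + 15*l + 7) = (l - 7)/(l^2 + 8*l + 7)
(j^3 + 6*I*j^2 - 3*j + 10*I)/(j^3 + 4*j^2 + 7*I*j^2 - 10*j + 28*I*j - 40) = (j - I)/(j + 4)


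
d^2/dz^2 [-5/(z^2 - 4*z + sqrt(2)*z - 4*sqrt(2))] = 10*(z^2 - 4*z + sqrt(2)*z - (2*z - 4 + sqrt(2))^2 - 4*sqrt(2))/(z^2 - 4*z + sqrt(2)*z - 4*sqrt(2))^3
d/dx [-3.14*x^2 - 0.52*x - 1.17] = -6.28*x - 0.52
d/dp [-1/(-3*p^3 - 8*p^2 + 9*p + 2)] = (-9*p^2 - 16*p + 9)/(3*p^3 + 8*p^2 - 9*p - 2)^2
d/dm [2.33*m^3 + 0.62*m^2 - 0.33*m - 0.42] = 6.99*m^2 + 1.24*m - 0.33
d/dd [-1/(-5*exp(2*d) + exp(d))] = (1 - 10*exp(d))*exp(-d)/(5*exp(d) - 1)^2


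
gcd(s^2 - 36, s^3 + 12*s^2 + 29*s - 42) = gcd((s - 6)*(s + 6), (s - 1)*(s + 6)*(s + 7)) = s + 6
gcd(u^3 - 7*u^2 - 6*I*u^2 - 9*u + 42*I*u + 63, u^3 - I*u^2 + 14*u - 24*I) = u - 3*I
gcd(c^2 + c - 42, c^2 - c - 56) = c + 7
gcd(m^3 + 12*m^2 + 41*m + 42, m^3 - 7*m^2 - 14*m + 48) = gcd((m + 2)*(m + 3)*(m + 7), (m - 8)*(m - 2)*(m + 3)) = m + 3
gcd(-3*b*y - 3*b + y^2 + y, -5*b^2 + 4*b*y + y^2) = 1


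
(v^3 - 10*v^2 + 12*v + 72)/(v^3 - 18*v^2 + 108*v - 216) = (v + 2)/(v - 6)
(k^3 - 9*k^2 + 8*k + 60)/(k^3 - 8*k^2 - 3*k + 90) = (k + 2)/(k + 3)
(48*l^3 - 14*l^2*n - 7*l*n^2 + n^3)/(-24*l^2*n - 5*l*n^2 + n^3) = (-2*l + n)/n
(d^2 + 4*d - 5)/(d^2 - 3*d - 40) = (d - 1)/(d - 8)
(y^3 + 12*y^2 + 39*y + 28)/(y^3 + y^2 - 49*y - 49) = (y + 4)/(y - 7)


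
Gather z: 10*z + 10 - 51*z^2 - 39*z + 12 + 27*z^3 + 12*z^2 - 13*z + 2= 27*z^3 - 39*z^2 - 42*z + 24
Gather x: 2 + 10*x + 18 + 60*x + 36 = 70*x + 56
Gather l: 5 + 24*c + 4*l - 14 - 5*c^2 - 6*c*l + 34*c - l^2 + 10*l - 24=-5*c^2 + 58*c - l^2 + l*(14 - 6*c) - 33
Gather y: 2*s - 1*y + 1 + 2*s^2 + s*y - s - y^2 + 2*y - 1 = 2*s^2 + s - y^2 + y*(s + 1)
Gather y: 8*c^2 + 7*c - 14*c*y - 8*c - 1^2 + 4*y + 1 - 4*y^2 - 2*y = 8*c^2 - c - 4*y^2 + y*(2 - 14*c)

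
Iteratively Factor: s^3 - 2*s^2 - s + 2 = (s - 1)*(s^2 - s - 2) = (s - 2)*(s - 1)*(s + 1)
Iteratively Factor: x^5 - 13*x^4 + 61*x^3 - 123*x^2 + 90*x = (x - 5)*(x^4 - 8*x^3 + 21*x^2 - 18*x) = x*(x - 5)*(x^3 - 8*x^2 + 21*x - 18) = x*(x - 5)*(x - 3)*(x^2 - 5*x + 6) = x*(x - 5)*(x - 3)*(x - 2)*(x - 3)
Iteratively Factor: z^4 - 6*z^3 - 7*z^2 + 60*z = (z)*(z^3 - 6*z^2 - 7*z + 60) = z*(z - 5)*(z^2 - z - 12) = z*(z - 5)*(z + 3)*(z - 4)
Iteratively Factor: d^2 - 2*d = (d)*(d - 2)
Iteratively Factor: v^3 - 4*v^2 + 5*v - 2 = (v - 1)*(v^2 - 3*v + 2) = (v - 2)*(v - 1)*(v - 1)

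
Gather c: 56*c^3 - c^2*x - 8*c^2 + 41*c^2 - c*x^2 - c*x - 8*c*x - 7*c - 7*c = 56*c^3 + c^2*(33 - x) + c*(-x^2 - 9*x - 14)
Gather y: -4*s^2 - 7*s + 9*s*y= -4*s^2 + 9*s*y - 7*s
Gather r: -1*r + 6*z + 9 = -r + 6*z + 9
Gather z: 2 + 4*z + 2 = 4*z + 4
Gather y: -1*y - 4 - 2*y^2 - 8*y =-2*y^2 - 9*y - 4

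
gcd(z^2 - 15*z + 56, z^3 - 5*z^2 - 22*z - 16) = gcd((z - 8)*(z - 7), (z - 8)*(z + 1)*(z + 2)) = z - 8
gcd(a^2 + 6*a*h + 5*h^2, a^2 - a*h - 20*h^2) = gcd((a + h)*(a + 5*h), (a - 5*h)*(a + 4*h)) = 1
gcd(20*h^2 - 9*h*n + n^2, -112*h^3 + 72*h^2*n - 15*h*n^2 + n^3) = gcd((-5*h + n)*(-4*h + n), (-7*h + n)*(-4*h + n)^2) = 4*h - n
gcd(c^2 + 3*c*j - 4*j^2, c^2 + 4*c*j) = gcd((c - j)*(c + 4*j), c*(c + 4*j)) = c + 4*j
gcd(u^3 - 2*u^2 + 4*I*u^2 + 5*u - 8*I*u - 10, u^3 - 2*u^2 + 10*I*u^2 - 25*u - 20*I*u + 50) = u^2 + u*(-2 + 5*I) - 10*I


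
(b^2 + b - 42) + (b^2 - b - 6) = 2*b^2 - 48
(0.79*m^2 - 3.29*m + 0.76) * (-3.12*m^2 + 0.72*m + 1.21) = -2.4648*m^4 + 10.8336*m^3 - 3.7841*m^2 - 3.4337*m + 0.9196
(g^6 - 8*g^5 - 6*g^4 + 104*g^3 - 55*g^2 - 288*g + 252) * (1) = g^6 - 8*g^5 - 6*g^4 + 104*g^3 - 55*g^2 - 288*g + 252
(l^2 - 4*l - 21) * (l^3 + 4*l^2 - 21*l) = l^5 - 58*l^3 + 441*l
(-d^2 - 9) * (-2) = 2*d^2 + 18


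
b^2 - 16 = (b - 4)*(b + 4)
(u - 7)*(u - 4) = u^2 - 11*u + 28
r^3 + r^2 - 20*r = r*(r - 4)*(r + 5)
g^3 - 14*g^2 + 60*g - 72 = (g - 6)^2*(g - 2)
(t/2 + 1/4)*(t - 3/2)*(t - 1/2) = t^3/2 - 3*t^2/4 - t/8 + 3/16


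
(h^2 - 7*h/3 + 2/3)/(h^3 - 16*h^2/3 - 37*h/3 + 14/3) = (h - 2)/(h^2 - 5*h - 14)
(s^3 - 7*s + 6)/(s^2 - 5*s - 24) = (s^2 - 3*s + 2)/(s - 8)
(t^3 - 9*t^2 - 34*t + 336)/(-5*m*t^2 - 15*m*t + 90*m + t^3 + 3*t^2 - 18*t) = (t^2 - 15*t + 56)/(-5*m*t + 15*m + t^2 - 3*t)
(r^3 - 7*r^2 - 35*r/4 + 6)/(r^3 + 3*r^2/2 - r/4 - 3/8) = 2*(r - 8)/(2*r + 1)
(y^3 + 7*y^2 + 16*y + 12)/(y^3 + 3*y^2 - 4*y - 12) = (y + 2)/(y - 2)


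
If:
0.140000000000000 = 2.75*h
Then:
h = 0.05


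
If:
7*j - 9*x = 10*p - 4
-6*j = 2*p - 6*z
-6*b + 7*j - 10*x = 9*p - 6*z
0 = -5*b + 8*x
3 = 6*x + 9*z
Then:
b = -220/1453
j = 553/2906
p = 1797/2906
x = -275/2906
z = 576/1453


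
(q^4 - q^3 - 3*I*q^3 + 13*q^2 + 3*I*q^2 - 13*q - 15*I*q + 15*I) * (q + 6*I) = q^5 - q^4 + 3*I*q^4 + 31*q^3 - 3*I*q^3 - 31*q^2 + 63*I*q^2 + 90*q - 63*I*q - 90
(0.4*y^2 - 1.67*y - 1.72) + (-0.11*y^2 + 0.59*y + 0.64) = 0.29*y^2 - 1.08*y - 1.08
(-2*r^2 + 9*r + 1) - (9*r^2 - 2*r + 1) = -11*r^2 + 11*r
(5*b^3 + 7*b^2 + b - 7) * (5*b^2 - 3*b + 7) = 25*b^5 + 20*b^4 + 19*b^3 + 11*b^2 + 28*b - 49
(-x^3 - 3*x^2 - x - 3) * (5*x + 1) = -5*x^4 - 16*x^3 - 8*x^2 - 16*x - 3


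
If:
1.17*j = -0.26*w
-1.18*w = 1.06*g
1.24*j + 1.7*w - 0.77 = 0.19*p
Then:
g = -1.11320754716981*w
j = -0.222222222222222*w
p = 7.49707602339181*w - 4.05263157894737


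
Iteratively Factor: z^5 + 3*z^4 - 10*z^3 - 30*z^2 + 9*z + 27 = (z - 1)*(z^4 + 4*z^3 - 6*z^2 - 36*z - 27) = (z - 1)*(z + 1)*(z^3 + 3*z^2 - 9*z - 27) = (z - 3)*(z - 1)*(z + 1)*(z^2 + 6*z + 9) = (z - 3)*(z - 1)*(z + 1)*(z + 3)*(z + 3)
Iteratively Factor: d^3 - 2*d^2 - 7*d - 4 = (d + 1)*(d^2 - 3*d - 4) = (d + 1)^2*(d - 4)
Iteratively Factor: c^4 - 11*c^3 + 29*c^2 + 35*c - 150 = (c - 5)*(c^3 - 6*c^2 - c + 30) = (c - 5)^2*(c^2 - c - 6) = (c - 5)^2*(c + 2)*(c - 3)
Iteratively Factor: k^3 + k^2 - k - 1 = (k + 1)*(k^2 - 1) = (k - 1)*(k + 1)*(k + 1)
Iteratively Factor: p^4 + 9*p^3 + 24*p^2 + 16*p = (p)*(p^3 + 9*p^2 + 24*p + 16) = p*(p + 1)*(p^2 + 8*p + 16) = p*(p + 1)*(p + 4)*(p + 4)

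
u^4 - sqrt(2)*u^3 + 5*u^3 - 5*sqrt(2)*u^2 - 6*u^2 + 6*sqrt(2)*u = u*(u - 1)*(u + 6)*(u - sqrt(2))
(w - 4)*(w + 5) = w^2 + w - 20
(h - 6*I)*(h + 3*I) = h^2 - 3*I*h + 18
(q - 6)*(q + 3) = q^2 - 3*q - 18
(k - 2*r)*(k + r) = k^2 - k*r - 2*r^2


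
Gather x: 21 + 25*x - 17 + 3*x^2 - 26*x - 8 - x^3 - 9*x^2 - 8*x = -x^3 - 6*x^2 - 9*x - 4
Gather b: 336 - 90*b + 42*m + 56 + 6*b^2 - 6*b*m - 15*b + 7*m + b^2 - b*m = 7*b^2 + b*(-7*m - 105) + 49*m + 392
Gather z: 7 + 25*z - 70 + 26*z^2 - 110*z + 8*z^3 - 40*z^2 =8*z^3 - 14*z^2 - 85*z - 63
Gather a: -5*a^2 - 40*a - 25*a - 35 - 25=-5*a^2 - 65*a - 60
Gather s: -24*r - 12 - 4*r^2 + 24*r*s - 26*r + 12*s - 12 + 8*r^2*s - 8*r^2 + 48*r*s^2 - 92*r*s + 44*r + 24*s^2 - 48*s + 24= -12*r^2 - 6*r + s^2*(48*r + 24) + s*(8*r^2 - 68*r - 36)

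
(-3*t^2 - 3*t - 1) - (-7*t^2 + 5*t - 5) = 4*t^2 - 8*t + 4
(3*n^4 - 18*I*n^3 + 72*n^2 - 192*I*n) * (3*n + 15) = 9*n^5 + 45*n^4 - 54*I*n^4 + 216*n^3 - 270*I*n^3 + 1080*n^2 - 576*I*n^2 - 2880*I*n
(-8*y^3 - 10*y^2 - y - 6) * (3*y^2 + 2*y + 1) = -24*y^5 - 46*y^4 - 31*y^3 - 30*y^2 - 13*y - 6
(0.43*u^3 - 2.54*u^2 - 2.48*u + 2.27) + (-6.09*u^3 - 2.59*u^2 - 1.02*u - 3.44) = -5.66*u^3 - 5.13*u^2 - 3.5*u - 1.17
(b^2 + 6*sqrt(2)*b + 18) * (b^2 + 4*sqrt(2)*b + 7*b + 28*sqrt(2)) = b^4 + 7*b^3 + 10*sqrt(2)*b^3 + 66*b^2 + 70*sqrt(2)*b^2 + 72*sqrt(2)*b + 462*b + 504*sqrt(2)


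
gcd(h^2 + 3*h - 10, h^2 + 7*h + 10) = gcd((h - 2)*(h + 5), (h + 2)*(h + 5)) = h + 5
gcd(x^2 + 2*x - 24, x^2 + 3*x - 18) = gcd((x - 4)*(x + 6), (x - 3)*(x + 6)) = x + 6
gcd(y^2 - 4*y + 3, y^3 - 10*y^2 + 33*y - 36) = y - 3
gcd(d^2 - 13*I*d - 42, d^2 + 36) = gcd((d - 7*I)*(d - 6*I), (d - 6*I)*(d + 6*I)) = d - 6*I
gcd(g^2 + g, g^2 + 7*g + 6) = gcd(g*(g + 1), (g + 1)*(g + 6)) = g + 1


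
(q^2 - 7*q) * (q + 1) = q^3 - 6*q^2 - 7*q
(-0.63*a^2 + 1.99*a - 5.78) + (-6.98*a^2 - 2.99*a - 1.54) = -7.61*a^2 - 1.0*a - 7.32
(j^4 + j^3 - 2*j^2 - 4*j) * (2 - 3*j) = -3*j^5 - j^4 + 8*j^3 + 8*j^2 - 8*j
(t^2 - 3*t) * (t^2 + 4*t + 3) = t^4 + t^3 - 9*t^2 - 9*t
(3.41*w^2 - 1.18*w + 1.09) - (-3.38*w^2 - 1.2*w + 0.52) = 6.79*w^2 + 0.02*w + 0.57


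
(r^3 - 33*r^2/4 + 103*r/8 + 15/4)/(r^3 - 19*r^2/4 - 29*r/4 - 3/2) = (r - 5/2)/(r + 1)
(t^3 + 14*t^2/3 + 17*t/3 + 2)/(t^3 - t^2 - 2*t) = (t^2 + 11*t/3 + 2)/(t*(t - 2))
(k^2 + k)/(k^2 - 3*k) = (k + 1)/(k - 3)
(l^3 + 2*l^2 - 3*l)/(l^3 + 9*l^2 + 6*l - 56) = l*(l^2 + 2*l - 3)/(l^3 + 9*l^2 + 6*l - 56)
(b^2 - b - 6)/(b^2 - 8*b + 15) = (b + 2)/(b - 5)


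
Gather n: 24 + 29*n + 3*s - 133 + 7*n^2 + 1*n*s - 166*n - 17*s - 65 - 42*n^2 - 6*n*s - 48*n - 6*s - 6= -35*n^2 + n*(-5*s - 185) - 20*s - 180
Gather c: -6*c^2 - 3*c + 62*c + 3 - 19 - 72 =-6*c^2 + 59*c - 88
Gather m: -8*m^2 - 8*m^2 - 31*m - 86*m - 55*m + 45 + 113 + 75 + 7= -16*m^2 - 172*m + 240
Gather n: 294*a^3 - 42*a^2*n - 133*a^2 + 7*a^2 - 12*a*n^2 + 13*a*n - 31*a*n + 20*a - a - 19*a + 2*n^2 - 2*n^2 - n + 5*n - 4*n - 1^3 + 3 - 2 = 294*a^3 - 126*a^2 - 12*a*n^2 + n*(-42*a^2 - 18*a)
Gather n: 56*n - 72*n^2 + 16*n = -72*n^2 + 72*n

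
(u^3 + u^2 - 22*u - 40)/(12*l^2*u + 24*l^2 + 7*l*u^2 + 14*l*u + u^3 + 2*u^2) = (u^2 - u - 20)/(12*l^2 + 7*l*u + u^2)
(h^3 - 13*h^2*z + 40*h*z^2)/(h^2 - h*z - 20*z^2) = h*(h - 8*z)/(h + 4*z)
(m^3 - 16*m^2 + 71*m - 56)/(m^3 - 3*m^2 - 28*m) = (m^2 - 9*m + 8)/(m*(m + 4))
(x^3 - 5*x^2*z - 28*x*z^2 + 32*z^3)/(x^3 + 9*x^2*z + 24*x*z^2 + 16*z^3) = (x^2 - 9*x*z + 8*z^2)/(x^2 + 5*x*z + 4*z^2)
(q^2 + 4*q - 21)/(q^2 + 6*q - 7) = (q - 3)/(q - 1)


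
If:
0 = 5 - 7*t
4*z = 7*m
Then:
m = 4*z/7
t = 5/7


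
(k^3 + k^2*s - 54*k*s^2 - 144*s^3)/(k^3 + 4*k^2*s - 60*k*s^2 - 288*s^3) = (k + 3*s)/(k + 6*s)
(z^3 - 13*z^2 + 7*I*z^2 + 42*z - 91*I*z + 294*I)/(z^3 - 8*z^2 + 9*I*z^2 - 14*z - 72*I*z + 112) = (z^2 - 13*z + 42)/(z^2 + 2*z*(-4 + I) - 16*I)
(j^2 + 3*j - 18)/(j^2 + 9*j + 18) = (j - 3)/(j + 3)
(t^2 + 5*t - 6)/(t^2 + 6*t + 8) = (t^2 + 5*t - 6)/(t^2 + 6*t + 8)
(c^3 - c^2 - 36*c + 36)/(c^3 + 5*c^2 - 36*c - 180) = (c - 1)/(c + 5)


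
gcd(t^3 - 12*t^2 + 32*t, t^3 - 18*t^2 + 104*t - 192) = t^2 - 12*t + 32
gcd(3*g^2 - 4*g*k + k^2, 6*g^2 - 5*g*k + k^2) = 3*g - k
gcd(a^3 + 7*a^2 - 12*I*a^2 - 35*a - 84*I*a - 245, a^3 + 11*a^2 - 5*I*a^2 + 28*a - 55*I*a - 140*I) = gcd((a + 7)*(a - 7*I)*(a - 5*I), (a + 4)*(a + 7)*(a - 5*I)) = a^2 + a*(7 - 5*I) - 35*I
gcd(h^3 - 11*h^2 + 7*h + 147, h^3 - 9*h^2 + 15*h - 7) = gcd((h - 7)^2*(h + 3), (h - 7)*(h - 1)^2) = h - 7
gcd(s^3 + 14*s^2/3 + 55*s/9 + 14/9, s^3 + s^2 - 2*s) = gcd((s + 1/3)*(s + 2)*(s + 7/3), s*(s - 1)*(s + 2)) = s + 2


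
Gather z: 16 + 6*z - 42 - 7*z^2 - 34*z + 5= -7*z^2 - 28*z - 21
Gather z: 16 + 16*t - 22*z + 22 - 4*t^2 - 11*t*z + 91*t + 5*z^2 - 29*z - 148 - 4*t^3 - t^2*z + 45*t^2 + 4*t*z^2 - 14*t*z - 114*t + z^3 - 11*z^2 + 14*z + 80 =-4*t^3 + 41*t^2 - 7*t + z^3 + z^2*(4*t - 6) + z*(-t^2 - 25*t - 37) - 30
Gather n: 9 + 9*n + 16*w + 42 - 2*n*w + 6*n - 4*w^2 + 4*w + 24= n*(15 - 2*w) - 4*w^2 + 20*w + 75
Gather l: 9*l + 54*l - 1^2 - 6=63*l - 7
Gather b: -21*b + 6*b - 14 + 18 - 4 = -15*b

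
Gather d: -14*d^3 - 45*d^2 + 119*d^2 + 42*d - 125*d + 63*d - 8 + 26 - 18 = -14*d^3 + 74*d^2 - 20*d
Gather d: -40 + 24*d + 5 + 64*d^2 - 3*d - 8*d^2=56*d^2 + 21*d - 35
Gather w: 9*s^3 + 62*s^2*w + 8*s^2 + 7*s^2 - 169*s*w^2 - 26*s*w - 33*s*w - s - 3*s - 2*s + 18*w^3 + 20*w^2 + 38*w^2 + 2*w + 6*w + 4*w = 9*s^3 + 15*s^2 - 6*s + 18*w^3 + w^2*(58 - 169*s) + w*(62*s^2 - 59*s + 12)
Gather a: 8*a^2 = 8*a^2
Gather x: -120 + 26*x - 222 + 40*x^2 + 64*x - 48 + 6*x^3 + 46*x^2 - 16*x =6*x^3 + 86*x^2 + 74*x - 390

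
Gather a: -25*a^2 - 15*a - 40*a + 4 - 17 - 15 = -25*a^2 - 55*a - 28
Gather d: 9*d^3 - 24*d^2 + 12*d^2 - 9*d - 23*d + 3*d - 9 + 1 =9*d^3 - 12*d^2 - 29*d - 8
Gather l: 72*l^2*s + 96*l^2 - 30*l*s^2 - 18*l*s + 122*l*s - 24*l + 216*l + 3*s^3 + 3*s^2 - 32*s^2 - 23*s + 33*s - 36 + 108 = l^2*(72*s + 96) + l*(-30*s^2 + 104*s + 192) + 3*s^3 - 29*s^2 + 10*s + 72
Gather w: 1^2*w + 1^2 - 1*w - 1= 0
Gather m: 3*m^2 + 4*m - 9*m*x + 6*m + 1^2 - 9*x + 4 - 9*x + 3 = 3*m^2 + m*(10 - 9*x) - 18*x + 8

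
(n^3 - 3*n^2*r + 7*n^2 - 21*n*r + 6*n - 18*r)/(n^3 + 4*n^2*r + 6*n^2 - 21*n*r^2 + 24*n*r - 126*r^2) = (n + 1)/(n + 7*r)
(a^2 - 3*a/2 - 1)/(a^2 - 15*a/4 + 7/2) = 2*(2*a + 1)/(4*a - 7)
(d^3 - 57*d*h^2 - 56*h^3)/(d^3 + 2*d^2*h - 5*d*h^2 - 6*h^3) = (d^2 - d*h - 56*h^2)/(d^2 + d*h - 6*h^2)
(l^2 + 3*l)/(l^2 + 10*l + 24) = l*(l + 3)/(l^2 + 10*l + 24)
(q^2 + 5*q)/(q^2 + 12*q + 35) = q/(q + 7)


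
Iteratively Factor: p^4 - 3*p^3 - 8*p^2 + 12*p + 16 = (p - 2)*(p^3 - p^2 - 10*p - 8) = (p - 2)*(p + 2)*(p^2 - 3*p - 4) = (p - 4)*(p - 2)*(p + 2)*(p + 1)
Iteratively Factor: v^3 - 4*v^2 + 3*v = (v - 1)*(v^2 - 3*v) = v*(v - 1)*(v - 3)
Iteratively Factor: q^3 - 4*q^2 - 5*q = (q + 1)*(q^2 - 5*q) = (q - 5)*(q + 1)*(q)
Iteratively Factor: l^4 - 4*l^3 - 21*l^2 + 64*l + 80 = (l + 1)*(l^3 - 5*l^2 - 16*l + 80) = (l - 4)*(l + 1)*(l^2 - l - 20) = (l - 5)*(l - 4)*(l + 1)*(l + 4)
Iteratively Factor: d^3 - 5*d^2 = (d)*(d^2 - 5*d) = d*(d - 5)*(d)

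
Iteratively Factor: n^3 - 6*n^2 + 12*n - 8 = (n - 2)*(n^2 - 4*n + 4) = (n - 2)^2*(n - 2)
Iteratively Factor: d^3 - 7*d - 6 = (d + 2)*(d^2 - 2*d - 3) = (d - 3)*(d + 2)*(d + 1)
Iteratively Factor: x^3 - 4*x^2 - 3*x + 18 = (x - 3)*(x^2 - x - 6) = (x - 3)*(x + 2)*(x - 3)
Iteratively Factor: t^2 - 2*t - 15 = (t + 3)*(t - 5)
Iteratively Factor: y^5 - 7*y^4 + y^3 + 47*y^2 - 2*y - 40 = (y - 1)*(y^4 - 6*y^3 - 5*y^2 + 42*y + 40) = (y - 4)*(y - 1)*(y^3 - 2*y^2 - 13*y - 10) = (y - 5)*(y - 4)*(y - 1)*(y^2 + 3*y + 2) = (y - 5)*(y - 4)*(y - 1)*(y + 1)*(y + 2)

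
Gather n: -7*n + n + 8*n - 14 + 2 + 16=2*n + 4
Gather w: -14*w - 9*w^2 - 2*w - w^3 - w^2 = -w^3 - 10*w^2 - 16*w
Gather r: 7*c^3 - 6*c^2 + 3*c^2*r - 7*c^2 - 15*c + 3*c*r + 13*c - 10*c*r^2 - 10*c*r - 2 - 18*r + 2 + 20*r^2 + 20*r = 7*c^3 - 13*c^2 - 2*c + r^2*(20 - 10*c) + r*(3*c^2 - 7*c + 2)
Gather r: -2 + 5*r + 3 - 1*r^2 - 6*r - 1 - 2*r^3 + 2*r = -2*r^3 - r^2 + r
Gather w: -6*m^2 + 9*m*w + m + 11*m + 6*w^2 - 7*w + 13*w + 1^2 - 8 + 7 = -6*m^2 + 12*m + 6*w^2 + w*(9*m + 6)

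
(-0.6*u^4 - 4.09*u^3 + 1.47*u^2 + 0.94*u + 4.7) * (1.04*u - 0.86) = -0.624*u^5 - 3.7376*u^4 + 5.0462*u^3 - 0.2866*u^2 + 4.0796*u - 4.042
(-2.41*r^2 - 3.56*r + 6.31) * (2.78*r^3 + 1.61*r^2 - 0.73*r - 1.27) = -6.6998*r^5 - 13.7769*r^4 + 13.5695*r^3 + 15.8186*r^2 - 0.0850999999999988*r - 8.0137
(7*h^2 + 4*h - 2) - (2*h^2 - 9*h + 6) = 5*h^2 + 13*h - 8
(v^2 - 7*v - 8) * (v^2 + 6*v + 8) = v^4 - v^3 - 42*v^2 - 104*v - 64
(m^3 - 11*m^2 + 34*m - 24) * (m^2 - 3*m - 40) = m^5 - 14*m^4 + 27*m^3 + 314*m^2 - 1288*m + 960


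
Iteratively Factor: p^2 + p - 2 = (p - 1)*(p + 2)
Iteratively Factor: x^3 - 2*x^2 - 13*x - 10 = (x - 5)*(x^2 + 3*x + 2) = (x - 5)*(x + 2)*(x + 1)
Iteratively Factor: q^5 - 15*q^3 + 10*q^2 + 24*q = (q - 2)*(q^4 + 2*q^3 - 11*q^2 - 12*q) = (q - 3)*(q - 2)*(q^3 + 5*q^2 + 4*q) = (q - 3)*(q - 2)*(q + 4)*(q^2 + q) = q*(q - 3)*(q - 2)*(q + 4)*(q + 1)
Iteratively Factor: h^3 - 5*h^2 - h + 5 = (h - 1)*(h^2 - 4*h - 5) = (h - 5)*(h - 1)*(h + 1)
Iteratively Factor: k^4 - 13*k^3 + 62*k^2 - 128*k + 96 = (k - 4)*(k^3 - 9*k^2 + 26*k - 24) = (k - 4)*(k - 2)*(k^2 - 7*k + 12) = (k - 4)*(k - 3)*(k - 2)*(k - 4)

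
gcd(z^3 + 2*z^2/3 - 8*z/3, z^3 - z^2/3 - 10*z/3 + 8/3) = z^2 + 2*z/3 - 8/3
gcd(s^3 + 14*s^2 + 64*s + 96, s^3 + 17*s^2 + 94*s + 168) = s^2 + 10*s + 24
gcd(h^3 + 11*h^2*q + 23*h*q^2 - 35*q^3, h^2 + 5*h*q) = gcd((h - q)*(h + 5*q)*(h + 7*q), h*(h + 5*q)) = h + 5*q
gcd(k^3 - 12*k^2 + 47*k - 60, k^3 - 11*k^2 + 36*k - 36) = k - 3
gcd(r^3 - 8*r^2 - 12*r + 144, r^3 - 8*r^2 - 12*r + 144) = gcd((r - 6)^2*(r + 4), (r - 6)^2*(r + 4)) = r^3 - 8*r^2 - 12*r + 144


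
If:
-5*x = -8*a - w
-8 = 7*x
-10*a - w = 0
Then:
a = 20/7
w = -200/7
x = -8/7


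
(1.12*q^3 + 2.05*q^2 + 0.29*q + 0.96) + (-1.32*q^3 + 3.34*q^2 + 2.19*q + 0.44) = -0.2*q^3 + 5.39*q^2 + 2.48*q + 1.4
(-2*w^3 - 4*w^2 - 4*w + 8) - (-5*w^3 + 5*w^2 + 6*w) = 3*w^3 - 9*w^2 - 10*w + 8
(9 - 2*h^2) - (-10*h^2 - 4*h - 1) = 8*h^2 + 4*h + 10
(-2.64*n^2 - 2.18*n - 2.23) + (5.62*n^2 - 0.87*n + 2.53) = 2.98*n^2 - 3.05*n + 0.3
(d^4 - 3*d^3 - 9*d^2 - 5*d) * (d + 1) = d^5 - 2*d^4 - 12*d^3 - 14*d^2 - 5*d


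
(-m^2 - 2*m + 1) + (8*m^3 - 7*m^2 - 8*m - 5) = 8*m^3 - 8*m^2 - 10*m - 4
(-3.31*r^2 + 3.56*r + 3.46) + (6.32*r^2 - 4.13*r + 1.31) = 3.01*r^2 - 0.57*r + 4.77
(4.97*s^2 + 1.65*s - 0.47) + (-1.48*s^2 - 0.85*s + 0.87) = 3.49*s^2 + 0.8*s + 0.4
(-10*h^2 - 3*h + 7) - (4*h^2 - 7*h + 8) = -14*h^2 + 4*h - 1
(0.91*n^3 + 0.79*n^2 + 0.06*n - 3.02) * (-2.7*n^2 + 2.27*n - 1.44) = -2.457*n^5 - 0.0673000000000004*n^4 + 0.3209*n^3 + 7.1526*n^2 - 6.9418*n + 4.3488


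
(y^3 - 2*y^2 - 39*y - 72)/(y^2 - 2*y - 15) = (y^2 - 5*y - 24)/(y - 5)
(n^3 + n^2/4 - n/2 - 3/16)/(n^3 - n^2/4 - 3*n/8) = (n + 1/2)/n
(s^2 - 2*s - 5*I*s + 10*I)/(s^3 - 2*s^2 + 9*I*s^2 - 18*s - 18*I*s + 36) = (s - 5*I)/(s^2 + 9*I*s - 18)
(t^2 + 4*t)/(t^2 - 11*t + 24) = t*(t + 4)/(t^2 - 11*t + 24)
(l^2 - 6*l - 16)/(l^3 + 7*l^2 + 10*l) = (l - 8)/(l*(l + 5))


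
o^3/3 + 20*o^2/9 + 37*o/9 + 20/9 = (o/3 + 1/3)*(o + 5/3)*(o + 4)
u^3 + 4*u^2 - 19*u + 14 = (u - 2)*(u - 1)*(u + 7)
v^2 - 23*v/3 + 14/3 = (v - 7)*(v - 2/3)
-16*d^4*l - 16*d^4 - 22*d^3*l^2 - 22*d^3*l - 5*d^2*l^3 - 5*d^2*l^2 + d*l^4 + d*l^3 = (-8*d + l)*(d + l)*(2*d + l)*(d*l + d)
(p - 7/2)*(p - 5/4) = p^2 - 19*p/4 + 35/8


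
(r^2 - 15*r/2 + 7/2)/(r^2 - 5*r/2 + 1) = (r - 7)/(r - 2)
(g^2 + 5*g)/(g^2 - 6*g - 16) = g*(g + 5)/(g^2 - 6*g - 16)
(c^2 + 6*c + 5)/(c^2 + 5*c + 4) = (c + 5)/(c + 4)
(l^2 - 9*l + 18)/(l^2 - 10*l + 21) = (l - 6)/(l - 7)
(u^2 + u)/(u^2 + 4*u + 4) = u*(u + 1)/(u^2 + 4*u + 4)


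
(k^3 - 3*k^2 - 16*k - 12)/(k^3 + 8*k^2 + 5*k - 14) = (k^2 - 5*k - 6)/(k^2 + 6*k - 7)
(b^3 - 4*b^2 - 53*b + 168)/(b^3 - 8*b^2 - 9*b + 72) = (b + 7)/(b + 3)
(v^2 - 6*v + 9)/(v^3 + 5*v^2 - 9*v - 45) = (v - 3)/(v^2 + 8*v + 15)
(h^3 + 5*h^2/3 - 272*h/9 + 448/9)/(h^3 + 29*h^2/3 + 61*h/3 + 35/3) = (9*h^2 - 48*h + 64)/(3*(3*h^2 + 8*h + 5))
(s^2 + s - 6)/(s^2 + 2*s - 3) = (s - 2)/(s - 1)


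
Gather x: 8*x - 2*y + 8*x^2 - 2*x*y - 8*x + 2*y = 8*x^2 - 2*x*y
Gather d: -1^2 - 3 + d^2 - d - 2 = d^2 - d - 6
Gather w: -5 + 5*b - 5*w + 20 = 5*b - 5*w + 15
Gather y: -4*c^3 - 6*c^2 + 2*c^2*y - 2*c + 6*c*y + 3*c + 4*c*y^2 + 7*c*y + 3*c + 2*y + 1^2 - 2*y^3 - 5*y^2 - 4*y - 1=-4*c^3 - 6*c^2 + 4*c - 2*y^3 + y^2*(4*c - 5) + y*(2*c^2 + 13*c - 2)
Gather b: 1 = 1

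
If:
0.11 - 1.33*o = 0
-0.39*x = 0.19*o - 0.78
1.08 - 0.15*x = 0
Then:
No Solution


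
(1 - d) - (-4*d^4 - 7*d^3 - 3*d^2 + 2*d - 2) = 4*d^4 + 7*d^3 + 3*d^2 - 3*d + 3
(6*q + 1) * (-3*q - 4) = -18*q^2 - 27*q - 4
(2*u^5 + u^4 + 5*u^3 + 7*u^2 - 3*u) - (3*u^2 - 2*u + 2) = 2*u^5 + u^4 + 5*u^3 + 4*u^2 - u - 2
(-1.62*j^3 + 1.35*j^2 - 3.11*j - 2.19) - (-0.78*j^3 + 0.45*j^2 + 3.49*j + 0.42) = -0.84*j^3 + 0.9*j^2 - 6.6*j - 2.61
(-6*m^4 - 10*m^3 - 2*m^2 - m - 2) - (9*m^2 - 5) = -6*m^4 - 10*m^3 - 11*m^2 - m + 3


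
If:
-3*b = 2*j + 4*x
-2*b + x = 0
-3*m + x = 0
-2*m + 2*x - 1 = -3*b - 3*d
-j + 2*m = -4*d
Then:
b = 24/13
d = -41/13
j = -132/13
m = 16/13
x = 48/13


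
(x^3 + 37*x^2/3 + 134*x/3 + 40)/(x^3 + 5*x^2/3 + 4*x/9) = 3*(x^2 + 11*x + 30)/(x*(3*x + 1))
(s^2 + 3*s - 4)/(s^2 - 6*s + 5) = (s + 4)/(s - 5)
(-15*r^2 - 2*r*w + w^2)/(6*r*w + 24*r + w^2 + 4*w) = (-15*r^2 - 2*r*w + w^2)/(6*r*w + 24*r + w^2 + 4*w)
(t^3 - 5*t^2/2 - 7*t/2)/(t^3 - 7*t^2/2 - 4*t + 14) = t*(t + 1)/(t^2 - 4)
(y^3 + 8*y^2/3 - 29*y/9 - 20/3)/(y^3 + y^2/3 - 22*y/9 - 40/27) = 3*(y + 3)/(3*y + 2)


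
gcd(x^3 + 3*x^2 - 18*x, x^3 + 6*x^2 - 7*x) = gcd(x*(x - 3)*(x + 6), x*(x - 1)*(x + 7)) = x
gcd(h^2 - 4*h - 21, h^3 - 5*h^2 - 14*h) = h - 7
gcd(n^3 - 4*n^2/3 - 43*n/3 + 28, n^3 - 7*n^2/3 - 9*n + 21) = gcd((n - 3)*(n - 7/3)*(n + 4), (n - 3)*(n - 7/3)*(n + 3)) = n^2 - 16*n/3 + 7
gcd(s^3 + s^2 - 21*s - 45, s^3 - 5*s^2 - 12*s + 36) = s + 3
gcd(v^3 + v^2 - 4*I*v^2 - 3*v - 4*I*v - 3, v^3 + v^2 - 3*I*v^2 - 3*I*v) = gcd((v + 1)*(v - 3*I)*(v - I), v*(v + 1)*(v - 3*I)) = v^2 + v*(1 - 3*I) - 3*I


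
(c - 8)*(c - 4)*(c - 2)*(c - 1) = c^4 - 15*c^3 + 70*c^2 - 120*c + 64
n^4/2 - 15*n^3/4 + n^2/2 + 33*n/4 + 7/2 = (n/2 + 1/2)*(n - 7)*(n - 2)*(n + 1/2)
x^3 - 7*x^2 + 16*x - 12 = (x - 3)*(x - 2)^2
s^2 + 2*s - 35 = (s - 5)*(s + 7)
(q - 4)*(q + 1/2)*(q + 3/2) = q^3 - 2*q^2 - 29*q/4 - 3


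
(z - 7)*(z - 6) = z^2 - 13*z + 42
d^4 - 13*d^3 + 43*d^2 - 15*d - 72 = (d - 8)*(d - 3)^2*(d + 1)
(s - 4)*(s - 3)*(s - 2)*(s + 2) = s^4 - 7*s^3 + 8*s^2 + 28*s - 48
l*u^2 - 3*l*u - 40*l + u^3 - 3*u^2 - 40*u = (l + u)*(u - 8)*(u + 5)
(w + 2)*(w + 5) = w^2 + 7*w + 10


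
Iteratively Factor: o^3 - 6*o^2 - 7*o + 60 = (o - 5)*(o^2 - o - 12) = (o - 5)*(o - 4)*(o + 3)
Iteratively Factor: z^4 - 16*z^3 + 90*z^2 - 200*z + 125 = (z - 5)*(z^3 - 11*z^2 + 35*z - 25) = (z - 5)^2*(z^2 - 6*z + 5) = (z - 5)^2*(z - 1)*(z - 5)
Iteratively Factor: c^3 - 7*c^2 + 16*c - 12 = (c - 3)*(c^2 - 4*c + 4) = (c - 3)*(c - 2)*(c - 2)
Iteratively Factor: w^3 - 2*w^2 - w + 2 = (w - 1)*(w^2 - w - 2) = (w - 2)*(w - 1)*(w + 1)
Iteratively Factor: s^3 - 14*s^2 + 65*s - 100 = (s - 4)*(s^2 - 10*s + 25) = (s - 5)*(s - 4)*(s - 5)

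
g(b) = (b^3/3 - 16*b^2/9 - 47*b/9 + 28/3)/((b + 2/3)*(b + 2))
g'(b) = (b^2 - 32*b/9 - 47/9)/((b + 2/3)*(b + 2)) - (b^3/3 - 16*b^2/9 - 47*b/9 + 28/3)/((b + 2/3)*(b + 2)^2) - (b^3/3 - 16*b^2/9 - 47*b/9 + 28/3)/((b + 2/3)^2*(b + 2))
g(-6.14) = -4.54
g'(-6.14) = 0.47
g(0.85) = 0.88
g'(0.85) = -2.63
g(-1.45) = -28.20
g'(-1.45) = 10.55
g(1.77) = -0.40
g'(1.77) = -0.65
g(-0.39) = 24.87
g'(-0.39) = -113.63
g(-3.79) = -2.60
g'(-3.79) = 1.76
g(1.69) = -0.34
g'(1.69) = -0.73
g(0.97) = 0.60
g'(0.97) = -2.16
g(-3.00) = 0.00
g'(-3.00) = 6.19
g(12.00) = 1.50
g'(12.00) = 0.32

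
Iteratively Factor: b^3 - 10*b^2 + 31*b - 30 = (b - 5)*(b^2 - 5*b + 6) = (b - 5)*(b - 3)*(b - 2)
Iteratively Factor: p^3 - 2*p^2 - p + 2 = (p - 1)*(p^2 - p - 2) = (p - 2)*(p - 1)*(p + 1)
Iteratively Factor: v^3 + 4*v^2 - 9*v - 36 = (v - 3)*(v^2 + 7*v + 12) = (v - 3)*(v + 4)*(v + 3)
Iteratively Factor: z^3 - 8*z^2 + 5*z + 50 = (z + 2)*(z^2 - 10*z + 25) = (z - 5)*(z + 2)*(z - 5)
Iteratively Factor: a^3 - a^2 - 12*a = (a)*(a^2 - a - 12) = a*(a - 4)*(a + 3)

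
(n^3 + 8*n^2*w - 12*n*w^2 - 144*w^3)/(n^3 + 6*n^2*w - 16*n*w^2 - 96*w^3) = (n + 6*w)/(n + 4*w)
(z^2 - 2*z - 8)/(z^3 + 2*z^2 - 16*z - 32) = 1/(z + 4)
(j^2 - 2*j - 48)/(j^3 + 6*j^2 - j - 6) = (j - 8)/(j^2 - 1)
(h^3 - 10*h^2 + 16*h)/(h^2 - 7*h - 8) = h*(h - 2)/(h + 1)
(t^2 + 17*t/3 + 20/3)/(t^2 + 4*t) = (t + 5/3)/t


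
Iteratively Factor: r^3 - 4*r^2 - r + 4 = (r - 1)*(r^2 - 3*r - 4) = (r - 4)*(r - 1)*(r + 1)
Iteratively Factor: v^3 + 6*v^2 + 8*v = (v + 4)*(v^2 + 2*v) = (v + 2)*(v + 4)*(v)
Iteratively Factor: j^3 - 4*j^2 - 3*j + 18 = (j - 3)*(j^2 - j - 6) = (j - 3)^2*(j + 2)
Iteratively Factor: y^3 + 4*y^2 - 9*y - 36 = (y + 4)*(y^2 - 9) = (y + 3)*(y + 4)*(y - 3)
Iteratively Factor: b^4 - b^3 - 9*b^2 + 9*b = (b - 1)*(b^3 - 9*b) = b*(b - 1)*(b^2 - 9) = b*(b - 3)*(b - 1)*(b + 3)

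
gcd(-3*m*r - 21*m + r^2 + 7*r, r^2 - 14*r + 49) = 1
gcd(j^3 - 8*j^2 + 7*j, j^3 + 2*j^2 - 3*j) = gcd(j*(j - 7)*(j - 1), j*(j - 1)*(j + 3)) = j^2 - j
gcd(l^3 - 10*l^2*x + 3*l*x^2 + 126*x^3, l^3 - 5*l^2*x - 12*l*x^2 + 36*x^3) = -l^2 + 3*l*x + 18*x^2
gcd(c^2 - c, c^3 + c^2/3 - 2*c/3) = c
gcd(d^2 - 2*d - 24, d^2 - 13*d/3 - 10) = d - 6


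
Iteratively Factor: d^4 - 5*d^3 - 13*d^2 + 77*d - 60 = (d - 5)*(d^3 - 13*d + 12) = (d - 5)*(d - 1)*(d^2 + d - 12) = (d - 5)*(d - 3)*(d - 1)*(d + 4)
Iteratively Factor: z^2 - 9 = (z + 3)*(z - 3)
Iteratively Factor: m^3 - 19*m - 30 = (m + 3)*(m^2 - 3*m - 10) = (m + 2)*(m + 3)*(m - 5)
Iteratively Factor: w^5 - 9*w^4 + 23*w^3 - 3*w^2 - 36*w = (w + 1)*(w^4 - 10*w^3 + 33*w^2 - 36*w) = (w - 4)*(w + 1)*(w^3 - 6*w^2 + 9*w) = (w - 4)*(w - 3)*(w + 1)*(w^2 - 3*w) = (w - 4)*(w - 3)^2*(w + 1)*(w)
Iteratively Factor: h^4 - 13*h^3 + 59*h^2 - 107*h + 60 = (h - 4)*(h^3 - 9*h^2 + 23*h - 15) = (h - 4)*(h - 3)*(h^2 - 6*h + 5) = (h - 4)*(h - 3)*(h - 1)*(h - 5)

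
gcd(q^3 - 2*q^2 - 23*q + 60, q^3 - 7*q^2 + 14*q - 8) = q - 4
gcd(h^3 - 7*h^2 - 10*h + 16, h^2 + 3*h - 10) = 1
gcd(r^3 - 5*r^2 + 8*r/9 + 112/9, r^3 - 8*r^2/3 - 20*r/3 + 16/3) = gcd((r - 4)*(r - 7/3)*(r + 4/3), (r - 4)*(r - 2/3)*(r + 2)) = r - 4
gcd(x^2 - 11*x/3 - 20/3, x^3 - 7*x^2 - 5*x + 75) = x - 5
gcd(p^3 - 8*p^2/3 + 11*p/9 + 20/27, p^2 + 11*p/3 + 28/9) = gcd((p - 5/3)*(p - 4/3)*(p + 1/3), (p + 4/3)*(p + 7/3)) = 1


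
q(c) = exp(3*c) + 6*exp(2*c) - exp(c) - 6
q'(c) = 3*exp(3*c) + 12*exp(2*c) - exp(c)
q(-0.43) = -3.84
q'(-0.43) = 5.25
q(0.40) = 9.18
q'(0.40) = 35.18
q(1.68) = 315.84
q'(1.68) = 803.51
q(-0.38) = -3.56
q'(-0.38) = 5.89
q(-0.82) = -5.19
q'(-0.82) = 2.14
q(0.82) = 34.37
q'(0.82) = 94.71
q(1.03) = 60.25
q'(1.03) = 157.28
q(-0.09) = -1.14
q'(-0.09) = 11.40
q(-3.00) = -6.03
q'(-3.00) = -0.02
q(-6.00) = -6.00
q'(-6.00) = 0.00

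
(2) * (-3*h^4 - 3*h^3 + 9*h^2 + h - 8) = -6*h^4 - 6*h^3 + 18*h^2 + 2*h - 16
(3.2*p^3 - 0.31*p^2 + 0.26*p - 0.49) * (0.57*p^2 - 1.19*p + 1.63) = 1.824*p^5 - 3.9847*p^4 + 5.7331*p^3 - 1.094*p^2 + 1.0069*p - 0.7987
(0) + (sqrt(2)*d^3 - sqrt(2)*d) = sqrt(2)*d^3 - sqrt(2)*d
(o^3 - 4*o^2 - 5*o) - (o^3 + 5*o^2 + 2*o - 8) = -9*o^2 - 7*o + 8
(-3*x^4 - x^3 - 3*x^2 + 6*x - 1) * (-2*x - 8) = 6*x^5 + 26*x^4 + 14*x^3 + 12*x^2 - 46*x + 8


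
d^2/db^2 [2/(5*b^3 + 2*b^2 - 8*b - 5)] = 4*(-(15*b + 2)*(5*b^3 + 2*b^2 - 8*b - 5) + (15*b^2 + 4*b - 8)^2)/(5*b^3 + 2*b^2 - 8*b - 5)^3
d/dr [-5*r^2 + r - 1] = 1 - 10*r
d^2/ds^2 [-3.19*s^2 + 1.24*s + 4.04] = -6.38000000000000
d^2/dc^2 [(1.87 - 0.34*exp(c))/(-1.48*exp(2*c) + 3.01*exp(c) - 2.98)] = (0.744736000000001*exp(4*c) - 14.86956*exp(3*c) + 15.994212*exp(2*c) + 19.097137*exp(c) - 13.75419)*exp(c)/(3.241792*exp(6*c) - 19.779312*exp(5*c) + 59.80902*exp(4*c) - 106.922725*exp(3*c) + 120.42627*exp(2*c) - 80.190012*exp(c) + 26.463592)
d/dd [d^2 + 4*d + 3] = 2*d + 4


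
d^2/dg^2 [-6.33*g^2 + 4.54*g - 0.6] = -12.6600000000000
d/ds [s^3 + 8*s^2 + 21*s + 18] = 3*s^2 + 16*s + 21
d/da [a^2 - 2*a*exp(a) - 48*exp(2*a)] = -2*a*exp(a) + 2*a - 96*exp(2*a) - 2*exp(a)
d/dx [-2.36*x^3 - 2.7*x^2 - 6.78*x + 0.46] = -7.08*x^2 - 5.4*x - 6.78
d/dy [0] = 0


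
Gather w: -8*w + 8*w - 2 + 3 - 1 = 0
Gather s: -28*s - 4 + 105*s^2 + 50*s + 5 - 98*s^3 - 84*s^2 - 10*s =-98*s^3 + 21*s^2 + 12*s + 1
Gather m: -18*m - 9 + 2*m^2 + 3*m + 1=2*m^2 - 15*m - 8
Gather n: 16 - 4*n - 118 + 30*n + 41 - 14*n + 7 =12*n - 54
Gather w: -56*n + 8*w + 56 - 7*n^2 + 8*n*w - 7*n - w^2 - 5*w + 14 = -7*n^2 - 63*n - w^2 + w*(8*n + 3) + 70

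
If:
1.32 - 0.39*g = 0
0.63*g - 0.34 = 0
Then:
No Solution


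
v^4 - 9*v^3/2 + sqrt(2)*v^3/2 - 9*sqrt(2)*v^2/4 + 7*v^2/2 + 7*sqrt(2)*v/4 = v*(v - 7/2)*(v - 1)*(v + sqrt(2)/2)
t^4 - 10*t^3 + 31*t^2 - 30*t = t*(t - 5)*(t - 3)*(t - 2)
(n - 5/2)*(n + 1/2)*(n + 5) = n^3 + 3*n^2 - 45*n/4 - 25/4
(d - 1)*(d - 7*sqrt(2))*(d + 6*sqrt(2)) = d^3 - sqrt(2)*d^2 - d^2 - 84*d + sqrt(2)*d + 84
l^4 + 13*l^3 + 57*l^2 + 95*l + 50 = (l + 1)*(l + 2)*(l + 5)^2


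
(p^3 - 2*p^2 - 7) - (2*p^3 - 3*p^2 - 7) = -p^3 + p^2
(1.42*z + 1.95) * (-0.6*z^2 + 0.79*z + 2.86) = -0.852*z^3 - 0.0482*z^2 + 5.6017*z + 5.577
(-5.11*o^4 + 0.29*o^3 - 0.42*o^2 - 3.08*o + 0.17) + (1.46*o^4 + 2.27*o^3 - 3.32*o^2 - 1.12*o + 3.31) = -3.65*o^4 + 2.56*o^3 - 3.74*o^2 - 4.2*o + 3.48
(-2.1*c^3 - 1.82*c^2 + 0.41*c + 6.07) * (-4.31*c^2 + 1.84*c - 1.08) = 9.051*c^5 + 3.9802*c^4 - 2.8479*c^3 - 23.4417*c^2 + 10.726*c - 6.5556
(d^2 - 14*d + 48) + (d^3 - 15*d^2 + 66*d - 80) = d^3 - 14*d^2 + 52*d - 32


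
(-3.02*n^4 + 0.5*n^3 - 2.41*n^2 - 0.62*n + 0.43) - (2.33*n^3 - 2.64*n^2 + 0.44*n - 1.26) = -3.02*n^4 - 1.83*n^3 + 0.23*n^2 - 1.06*n + 1.69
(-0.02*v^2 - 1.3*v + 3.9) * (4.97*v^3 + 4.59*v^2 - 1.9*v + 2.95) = -0.0994*v^5 - 6.5528*v^4 + 13.454*v^3 + 20.312*v^2 - 11.245*v + 11.505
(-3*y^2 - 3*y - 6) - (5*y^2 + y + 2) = -8*y^2 - 4*y - 8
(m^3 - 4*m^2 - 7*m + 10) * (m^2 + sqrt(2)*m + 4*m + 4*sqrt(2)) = m^5 + sqrt(2)*m^4 - 23*m^3 - 23*sqrt(2)*m^2 - 18*m^2 - 18*sqrt(2)*m + 40*m + 40*sqrt(2)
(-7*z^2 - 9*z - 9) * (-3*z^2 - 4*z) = 21*z^4 + 55*z^3 + 63*z^2 + 36*z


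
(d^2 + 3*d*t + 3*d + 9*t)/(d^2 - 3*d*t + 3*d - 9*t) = (-d - 3*t)/(-d + 3*t)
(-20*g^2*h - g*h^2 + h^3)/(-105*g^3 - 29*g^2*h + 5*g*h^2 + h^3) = h*(4*g + h)/(21*g^2 + 10*g*h + h^2)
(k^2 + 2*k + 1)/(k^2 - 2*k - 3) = (k + 1)/(k - 3)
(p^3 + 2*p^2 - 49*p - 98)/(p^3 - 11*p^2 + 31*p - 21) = (p^2 + 9*p + 14)/(p^2 - 4*p + 3)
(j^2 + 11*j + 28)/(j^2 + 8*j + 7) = (j + 4)/(j + 1)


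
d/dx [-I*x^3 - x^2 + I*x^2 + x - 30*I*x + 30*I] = -3*I*x^2 - 2*x*(1 - I) + 1 - 30*I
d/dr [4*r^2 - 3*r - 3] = 8*r - 3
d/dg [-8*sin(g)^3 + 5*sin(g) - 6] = -cos(g) + 6*cos(3*g)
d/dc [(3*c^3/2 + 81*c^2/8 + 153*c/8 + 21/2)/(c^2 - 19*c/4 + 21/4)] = 3*(16*c^4 - 152*c^3 - 465*c^2 + 910*c + 1603)/(2*(16*c^4 - 152*c^3 + 529*c^2 - 798*c + 441))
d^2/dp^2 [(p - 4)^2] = 2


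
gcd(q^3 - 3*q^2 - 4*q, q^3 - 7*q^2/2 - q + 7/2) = q + 1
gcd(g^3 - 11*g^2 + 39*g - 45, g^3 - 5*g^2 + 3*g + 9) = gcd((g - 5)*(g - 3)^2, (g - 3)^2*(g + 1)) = g^2 - 6*g + 9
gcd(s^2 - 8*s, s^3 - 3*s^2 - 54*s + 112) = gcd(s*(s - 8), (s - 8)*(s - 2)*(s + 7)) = s - 8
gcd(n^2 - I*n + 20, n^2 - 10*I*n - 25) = n - 5*I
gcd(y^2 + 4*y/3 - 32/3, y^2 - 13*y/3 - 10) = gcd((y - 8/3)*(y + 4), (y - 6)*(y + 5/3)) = 1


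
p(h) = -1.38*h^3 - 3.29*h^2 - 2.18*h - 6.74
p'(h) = -4.14*h^2 - 6.58*h - 2.18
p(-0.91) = -6.44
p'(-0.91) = 0.38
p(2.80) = -68.93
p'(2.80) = -53.06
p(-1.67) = -5.85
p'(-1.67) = -2.74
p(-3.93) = 34.78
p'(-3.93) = -40.26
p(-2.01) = -4.44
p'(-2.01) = -5.68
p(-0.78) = -6.39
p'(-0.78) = 0.43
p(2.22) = -42.89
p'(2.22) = -37.19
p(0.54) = -9.09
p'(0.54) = -6.94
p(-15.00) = 3943.21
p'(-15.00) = -834.98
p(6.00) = -436.34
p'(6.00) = -190.70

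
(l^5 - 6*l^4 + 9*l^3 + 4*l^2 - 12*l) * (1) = l^5 - 6*l^4 + 9*l^3 + 4*l^2 - 12*l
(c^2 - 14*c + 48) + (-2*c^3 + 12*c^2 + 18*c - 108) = -2*c^3 + 13*c^2 + 4*c - 60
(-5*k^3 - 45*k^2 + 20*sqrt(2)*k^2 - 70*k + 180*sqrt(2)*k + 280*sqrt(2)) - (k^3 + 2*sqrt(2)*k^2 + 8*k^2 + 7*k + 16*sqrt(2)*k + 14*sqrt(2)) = -6*k^3 - 53*k^2 + 18*sqrt(2)*k^2 - 77*k + 164*sqrt(2)*k + 266*sqrt(2)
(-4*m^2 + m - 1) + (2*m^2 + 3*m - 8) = -2*m^2 + 4*m - 9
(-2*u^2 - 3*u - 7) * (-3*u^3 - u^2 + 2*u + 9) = 6*u^5 + 11*u^4 + 20*u^3 - 17*u^2 - 41*u - 63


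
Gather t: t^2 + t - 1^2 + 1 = t^2 + t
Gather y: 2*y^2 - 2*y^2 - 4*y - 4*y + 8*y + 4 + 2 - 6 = 0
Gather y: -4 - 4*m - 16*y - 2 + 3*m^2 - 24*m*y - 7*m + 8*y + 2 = 3*m^2 - 11*m + y*(-24*m - 8) - 4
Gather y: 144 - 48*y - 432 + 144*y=96*y - 288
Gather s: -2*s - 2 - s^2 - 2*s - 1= -s^2 - 4*s - 3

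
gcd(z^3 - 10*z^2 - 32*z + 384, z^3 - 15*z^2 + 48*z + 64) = z^2 - 16*z + 64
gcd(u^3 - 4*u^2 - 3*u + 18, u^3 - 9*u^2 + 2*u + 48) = u^2 - u - 6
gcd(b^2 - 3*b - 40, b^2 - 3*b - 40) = b^2 - 3*b - 40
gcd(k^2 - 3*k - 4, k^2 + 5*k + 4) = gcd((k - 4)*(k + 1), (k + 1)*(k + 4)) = k + 1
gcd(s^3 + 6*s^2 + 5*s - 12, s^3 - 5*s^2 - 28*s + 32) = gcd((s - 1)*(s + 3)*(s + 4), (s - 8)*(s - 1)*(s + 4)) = s^2 + 3*s - 4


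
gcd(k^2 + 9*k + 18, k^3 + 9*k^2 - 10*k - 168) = k + 6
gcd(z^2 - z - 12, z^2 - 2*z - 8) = z - 4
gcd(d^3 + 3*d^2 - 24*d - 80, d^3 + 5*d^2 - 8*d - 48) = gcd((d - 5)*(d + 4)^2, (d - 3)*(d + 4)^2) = d^2 + 8*d + 16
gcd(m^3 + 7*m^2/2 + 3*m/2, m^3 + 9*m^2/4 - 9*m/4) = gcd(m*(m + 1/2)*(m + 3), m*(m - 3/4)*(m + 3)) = m^2 + 3*m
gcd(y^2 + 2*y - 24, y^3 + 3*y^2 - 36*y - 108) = y + 6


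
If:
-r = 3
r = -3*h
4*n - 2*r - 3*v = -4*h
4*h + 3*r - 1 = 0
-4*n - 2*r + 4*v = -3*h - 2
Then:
No Solution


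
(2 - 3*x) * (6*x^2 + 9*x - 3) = -18*x^3 - 15*x^2 + 27*x - 6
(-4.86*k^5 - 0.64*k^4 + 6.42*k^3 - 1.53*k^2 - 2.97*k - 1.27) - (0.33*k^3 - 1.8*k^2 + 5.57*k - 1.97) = -4.86*k^5 - 0.64*k^4 + 6.09*k^3 + 0.27*k^2 - 8.54*k + 0.7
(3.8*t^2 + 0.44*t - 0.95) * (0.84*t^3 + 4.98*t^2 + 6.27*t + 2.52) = 3.192*t^5 + 19.2936*t^4 + 25.2192*t^3 + 7.6038*t^2 - 4.8477*t - 2.394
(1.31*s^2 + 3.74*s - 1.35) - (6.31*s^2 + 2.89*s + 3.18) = -5.0*s^2 + 0.85*s - 4.53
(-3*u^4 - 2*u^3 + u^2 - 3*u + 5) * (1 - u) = 3*u^5 - u^4 - 3*u^3 + 4*u^2 - 8*u + 5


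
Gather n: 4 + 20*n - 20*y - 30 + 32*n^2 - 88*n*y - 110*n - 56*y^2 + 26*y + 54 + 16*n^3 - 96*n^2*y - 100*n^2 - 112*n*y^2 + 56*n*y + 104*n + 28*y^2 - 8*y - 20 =16*n^3 + n^2*(-96*y - 68) + n*(-112*y^2 - 32*y + 14) - 28*y^2 - 2*y + 8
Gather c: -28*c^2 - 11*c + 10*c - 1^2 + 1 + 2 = -28*c^2 - c + 2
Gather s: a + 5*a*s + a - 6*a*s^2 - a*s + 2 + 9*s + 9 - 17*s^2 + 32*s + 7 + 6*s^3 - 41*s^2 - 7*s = 2*a + 6*s^3 + s^2*(-6*a - 58) + s*(4*a + 34) + 18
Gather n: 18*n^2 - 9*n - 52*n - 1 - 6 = 18*n^2 - 61*n - 7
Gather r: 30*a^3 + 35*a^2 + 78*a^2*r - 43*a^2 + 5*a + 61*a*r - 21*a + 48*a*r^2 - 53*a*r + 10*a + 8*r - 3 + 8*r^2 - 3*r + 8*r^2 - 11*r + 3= 30*a^3 - 8*a^2 - 6*a + r^2*(48*a + 16) + r*(78*a^2 + 8*a - 6)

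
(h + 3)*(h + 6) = h^2 + 9*h + 18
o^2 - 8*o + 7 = (o - 7)*(o - 1)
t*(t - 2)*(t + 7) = t^3 + 5*t^2 - 14*t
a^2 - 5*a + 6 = (a - 3)*(a - 2)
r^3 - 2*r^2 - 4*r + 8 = (r - 2)^2*(r + 2)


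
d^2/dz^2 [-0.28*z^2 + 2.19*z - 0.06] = -0.560000000000000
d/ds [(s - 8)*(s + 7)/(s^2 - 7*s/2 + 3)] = 2*(-5*s^2 + 236*s - 398)/(4*s^4 - 28*s^3 + 73*s^2 - 84*s + 36)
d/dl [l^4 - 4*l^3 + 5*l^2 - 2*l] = 4*l^3 - 12*l^2 + 10*l - 2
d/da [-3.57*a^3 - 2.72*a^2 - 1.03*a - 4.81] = -10.71*a^2 - 5.44*a - 1.03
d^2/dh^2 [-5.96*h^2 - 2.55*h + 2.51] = -11.9200000000000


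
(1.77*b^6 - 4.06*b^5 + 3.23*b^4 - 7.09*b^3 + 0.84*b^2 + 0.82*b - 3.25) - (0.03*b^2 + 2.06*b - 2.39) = 1.77*b^6 - 4.06*b^5 + 3.23*b^4 - 7.09*b^3 + 0.81*b^2 - 1.24*b - 0.86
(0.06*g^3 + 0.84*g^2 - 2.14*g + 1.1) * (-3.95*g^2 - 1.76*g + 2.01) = -0.237*g^5 - 3.4236*g^4 + 7.0952*g^3 + 1.1098*g^2 - 6.2374*g + 2.211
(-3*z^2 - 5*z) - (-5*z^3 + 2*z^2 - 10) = 5*z^3 - 5*z^2 - 5*z + 10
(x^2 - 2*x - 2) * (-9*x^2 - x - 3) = -9*x^4 + 17*x^3 + 17*x^2 + 8*x + 6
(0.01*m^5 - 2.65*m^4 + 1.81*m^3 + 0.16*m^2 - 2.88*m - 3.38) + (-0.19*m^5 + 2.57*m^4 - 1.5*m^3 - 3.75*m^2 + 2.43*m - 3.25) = -0.18*m^5 - 0.0800000000000001*m^4 + 0.31*m^3 - 3.59*m^2 - 0.45*m - 6.63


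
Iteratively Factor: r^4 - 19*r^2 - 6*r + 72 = (r - 4)*(r^3 + 4*r^2 - 3*r - 18) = (r - 4)*(r + 3)*(r^2 + r - 6) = (r - 4)*(r - 2)*(r + 3)*(r + 3)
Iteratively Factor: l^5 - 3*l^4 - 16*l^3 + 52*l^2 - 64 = (l + 4)*(l^4 - 7*l^3 + 12*l^2 + 4*l - 16) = (l - 4)*(l + 4)*(l^3 - 3*l^2 + 4) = (l - 4)*(l - 2)*(l + 4)*(l^2 - l - 2) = (l - 4)*(l - 2)*(l + 1)*(l + 4)*(l - 2)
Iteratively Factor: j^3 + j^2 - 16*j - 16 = (j - 4)*(j^2 + 5*j + 4) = (j - 4)*(j + 1)*(j + 4)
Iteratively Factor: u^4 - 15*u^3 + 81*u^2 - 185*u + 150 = (u - 2)*(u^3 - 13*u^2 + 55*u - 75) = (u - 5)*(u - 2)*(u^2 - 8*u + 15) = (u - 5)*(u - 3)*(u - 2)*(u - 5)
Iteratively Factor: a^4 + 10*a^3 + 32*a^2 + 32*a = (a + 2)*(a^3 + 8*a^2 + 16*a) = (a + 2)*(a + 4)*(a^2 + 4*a) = a*(a + 2)*(a + 4)*(a + 4)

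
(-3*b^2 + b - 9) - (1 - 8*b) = -3*b^2 + 9*b - 10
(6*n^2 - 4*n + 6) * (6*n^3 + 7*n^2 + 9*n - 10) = 36*n^5 + 18*n^4 + 62*n^3 - 54*n^2 + 94*n - 60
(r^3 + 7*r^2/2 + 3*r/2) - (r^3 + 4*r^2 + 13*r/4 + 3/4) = -r^2/2 - 7*r/4 - 3/4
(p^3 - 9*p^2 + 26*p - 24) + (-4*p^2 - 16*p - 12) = p^3 - 13*p^2 + 10*p - 36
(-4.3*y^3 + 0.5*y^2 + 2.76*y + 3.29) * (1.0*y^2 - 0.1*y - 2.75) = -4.3*y^5 + 0.93*y^4 + 14.535*y^3 + 1.639*y^2 - 7.919*y - 9.0475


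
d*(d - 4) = d^2 - 4*d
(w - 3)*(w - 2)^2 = w^3 - 7*w^2 + 16*w - 12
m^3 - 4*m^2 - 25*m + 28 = (m - 7)*(m - 1)*(m + 4)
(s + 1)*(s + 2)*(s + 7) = s^3 + 10*s^2 + 23*s + 14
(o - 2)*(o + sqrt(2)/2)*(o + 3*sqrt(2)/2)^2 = o^4 - 2*o^3 + 7*sqrt(2)*o^3/2 - 7*sqrt(2)*o^2 + 15*o^2/2 - 15*o + 9*sqrt(2)*o/4 - 9*sqrt(2)/2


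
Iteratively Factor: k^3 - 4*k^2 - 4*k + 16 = (k - 4)*(k^2 - 4) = (k - 4)*(k - 2)*(k + 2)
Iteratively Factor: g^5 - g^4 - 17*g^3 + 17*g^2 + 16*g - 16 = (g - 1)*(g^4 - 17*g^2 + 16) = (g - 1)*(g + 1)*(g^3 - g^2 - 16*g + 16) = (g - 4)*(g - 1)*(g + 1)*(g^2 + 3*g - 4) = (g - 4)*(g - 1)^2*(g + 1)*(g + 4)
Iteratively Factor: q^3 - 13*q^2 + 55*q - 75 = (q - 3)*(q^2 - 10*q + 25) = (q - 5)*(q - 3)*(q - 5)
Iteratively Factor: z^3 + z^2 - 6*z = (z + 3)*(z^2 - 2*z) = z*(z + 3)*(z - 2)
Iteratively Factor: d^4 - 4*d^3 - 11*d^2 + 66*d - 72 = (d - 3)*(d^3 - d^2 - 14*d + 24) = (d - 3)*(d - 2)*(d^2 + d - 12) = (d - 3)^2*(d - 2)*(d + 4)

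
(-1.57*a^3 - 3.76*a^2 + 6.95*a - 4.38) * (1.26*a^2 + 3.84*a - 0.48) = -1.9782*a^5 - 10.7664*a^4 - 4.9278*a^3 + 22.974*a^2 - 20.1552*a + 2.1024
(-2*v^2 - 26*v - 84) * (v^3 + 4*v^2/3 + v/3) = -2*v^5 - 86*v^4/3 - 358*v^3/3 - 362*v^2/3 - 28*v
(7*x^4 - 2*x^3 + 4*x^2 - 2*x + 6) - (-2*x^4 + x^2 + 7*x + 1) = 9*x^4 - 2*x^3 + 3*x^2 - 9*x + 5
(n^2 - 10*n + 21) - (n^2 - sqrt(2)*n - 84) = -10*n + sqrt(2)*n + 105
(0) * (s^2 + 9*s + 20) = 0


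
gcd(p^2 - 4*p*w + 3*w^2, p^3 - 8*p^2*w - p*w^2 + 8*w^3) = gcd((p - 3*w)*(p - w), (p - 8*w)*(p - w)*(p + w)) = p - w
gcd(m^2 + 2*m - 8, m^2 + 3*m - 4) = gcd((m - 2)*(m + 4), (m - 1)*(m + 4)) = m + 4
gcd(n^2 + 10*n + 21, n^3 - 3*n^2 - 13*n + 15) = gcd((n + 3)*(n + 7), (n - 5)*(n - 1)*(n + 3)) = n + 3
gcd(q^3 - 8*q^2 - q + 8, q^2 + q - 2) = q - 1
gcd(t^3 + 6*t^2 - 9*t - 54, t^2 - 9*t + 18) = t - 3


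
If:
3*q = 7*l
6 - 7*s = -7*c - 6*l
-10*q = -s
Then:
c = 236*s/245 - 6/7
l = 3*s/70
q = s/10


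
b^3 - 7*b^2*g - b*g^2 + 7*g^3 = (b - 7*g)*(b - g)*(b + g)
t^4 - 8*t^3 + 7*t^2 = t^2*(t - 7)*(t - 1)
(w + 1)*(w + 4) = w^2 + 5*w + 4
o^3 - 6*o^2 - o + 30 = (o - 5)*(o - 3)*(o + 2)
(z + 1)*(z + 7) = z^2 + 8*z + 7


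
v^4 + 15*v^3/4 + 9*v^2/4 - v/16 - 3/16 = (v - 1/4)*(v + 1/2)^2*(v + 3)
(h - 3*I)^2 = h^2 - 6*I*h - 9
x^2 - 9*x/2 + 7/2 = (x - 7/2)*(x - 1)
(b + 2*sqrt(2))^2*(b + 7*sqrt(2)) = b^3 + 11*sqrt(2)*b^2 + 64*b + 56*sqrt(2)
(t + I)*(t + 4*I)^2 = t^3 + 9*I*t^2 - 24*t - 16*I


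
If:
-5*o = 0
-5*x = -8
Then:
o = 0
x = 8/5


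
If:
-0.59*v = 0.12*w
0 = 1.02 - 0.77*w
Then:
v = -0.27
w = 1.32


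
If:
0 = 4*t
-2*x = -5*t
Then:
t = 0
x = 0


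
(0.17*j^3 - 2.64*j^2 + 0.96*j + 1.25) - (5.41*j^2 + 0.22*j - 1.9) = 0.17*j^3 - 8.05*j^2 + 0.74*j + 3.15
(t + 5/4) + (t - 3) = 2*t - 7/4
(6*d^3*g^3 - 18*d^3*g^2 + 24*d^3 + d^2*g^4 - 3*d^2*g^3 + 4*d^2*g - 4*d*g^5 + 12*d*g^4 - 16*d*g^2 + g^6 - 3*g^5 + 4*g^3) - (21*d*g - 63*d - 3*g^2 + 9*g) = 6*d^3*g^3 - 18*d^3*g^2 + 24*d^3 + d^2*g^4 - 3*d^2*g^3 + 4*d^2*g - 4*d*g^5 + 12*d*g^4 - 16*d*g^2 - 21*d*g + 63*d + g^6 - 3*g^5 + 4*g^3 + 3*g^2 - 9*g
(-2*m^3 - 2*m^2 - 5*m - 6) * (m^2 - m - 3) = -2*m^5 + 3*m^3 + 5*m^2 + 21*m + 18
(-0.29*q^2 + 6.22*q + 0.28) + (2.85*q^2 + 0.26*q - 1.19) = 2.56*q^2 + 6.48*q - 0.91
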